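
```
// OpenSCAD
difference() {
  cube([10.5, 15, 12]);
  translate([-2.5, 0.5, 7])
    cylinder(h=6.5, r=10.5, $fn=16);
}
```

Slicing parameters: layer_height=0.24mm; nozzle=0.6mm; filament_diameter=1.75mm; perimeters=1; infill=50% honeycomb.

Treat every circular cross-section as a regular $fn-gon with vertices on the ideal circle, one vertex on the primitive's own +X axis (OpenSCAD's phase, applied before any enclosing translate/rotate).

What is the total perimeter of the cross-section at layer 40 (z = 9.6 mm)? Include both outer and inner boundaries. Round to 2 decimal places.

46.95 mm

At z = 9.6 mm: the cube (footprint 10.5×15) is included at this height (perimeter 51.00 mm); the r=10.5 cylinder at (-2.5, 0.5) gives a regular 16-gon of circumradius 10.5 (constant along its height) (perimeter = 2·16·10.500·sin(180°/16) = 65.55 mm); After the difference (first − rest): starting from the 10.5×15 cube, the r=10.5 cylinder at (-2.5, 0.5) partially overlaps it — only the 62.73 mm² overlap (of its 337.53 mm²) is removed, clipping the outline — boundary = 46.95 mm. Overall, the cross-section is a single solid region. Total boundary length (outer) = 46.95 mm.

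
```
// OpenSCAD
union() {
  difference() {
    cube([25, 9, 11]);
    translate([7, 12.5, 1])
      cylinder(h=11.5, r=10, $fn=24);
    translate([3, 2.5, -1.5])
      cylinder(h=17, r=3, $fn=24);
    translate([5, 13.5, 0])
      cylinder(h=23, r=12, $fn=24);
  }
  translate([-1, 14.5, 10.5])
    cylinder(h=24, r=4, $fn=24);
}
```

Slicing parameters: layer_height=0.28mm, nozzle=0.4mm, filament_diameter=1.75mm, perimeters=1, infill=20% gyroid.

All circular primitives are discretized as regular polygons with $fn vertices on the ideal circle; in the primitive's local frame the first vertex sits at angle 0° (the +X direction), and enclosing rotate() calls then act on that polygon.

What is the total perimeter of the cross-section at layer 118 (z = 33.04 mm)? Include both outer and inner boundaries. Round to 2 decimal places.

25.06 mm

At z = 33.04 mm: the cube is absent (z outside [0, 11]); the cylinder at (7, 12.5) is absent (z outside [1, 12.5]); the cylinder at (3, 2.5) does not reach this height (z outside [-1.5, 15.5]); the cylinder at (5, 13.5) is absent (z outside [0, 23]); Subtracting the remaining from the first: the first operand is absent here, so nothing remains; the r=4 cylinder at (-1, 14.5) contributes a regular 24-gon of circumradius 4 (perimeter = 2·24·4.000·sin(180°/24) = 25.06 mm); Taking the union: only the r=4 cylinder at (-1, 14.5) is present, so the union is just that shape — boundary = 25.06 mm. Overall, the cross-section is a single solid region. Total boundary length (outer) = 25.06 mm.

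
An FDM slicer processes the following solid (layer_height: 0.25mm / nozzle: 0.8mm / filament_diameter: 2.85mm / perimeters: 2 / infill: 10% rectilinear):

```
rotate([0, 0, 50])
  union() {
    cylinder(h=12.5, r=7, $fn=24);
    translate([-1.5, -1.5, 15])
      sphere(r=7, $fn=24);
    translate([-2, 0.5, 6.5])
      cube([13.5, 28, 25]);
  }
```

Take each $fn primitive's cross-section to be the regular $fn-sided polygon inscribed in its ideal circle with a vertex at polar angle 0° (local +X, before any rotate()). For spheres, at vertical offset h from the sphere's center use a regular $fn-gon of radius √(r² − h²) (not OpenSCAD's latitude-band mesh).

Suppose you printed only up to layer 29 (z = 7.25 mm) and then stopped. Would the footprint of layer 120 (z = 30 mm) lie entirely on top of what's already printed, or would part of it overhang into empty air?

entirely on top

Compare the two slices. At z = 7.25: the r=7 cylinder contributes a regular 24-gon of circumradius 7 (area = (24/2)·7.000²·sin(360°/24) = 152.19 mm²); the sphere at (-1.5, -1.5) is absent (|z−center|=7.750 > r=7); the 13.5×28 cube at (-2, 0.5) contributes its full rectangle (area 378.00 mm²); Taking the union: the regions partially overlap — summed areas 530.19 mm² minus the doubly-counted overlap 47.29 mm² gives 482.89 mm² — area = 482.89 mm²; (whole slice rotated 50° about Z — lengths, areas and connectivity unchanged). At z = 30: the cylinder is not intersected at this z (z outside [0, 12.5]); the sphere at (-1.5, -1.5) is not intersected at this z (|z−center|=15.000 > r=7); the cube at (-2, 0.5) (footprint 13.5×28) is included at this height (area 378.00 mm²); Combining (union): only the 13.5×28 cube at (-2, 0.5) is present, so the union is just that shape — area = 378.00 mm²; (whole slice rotated 50° about Z — lengths, areas and connectivity unchanged). Checking containment: the cross-section at z = 30 is a subset of the cross-section at z = 7.25.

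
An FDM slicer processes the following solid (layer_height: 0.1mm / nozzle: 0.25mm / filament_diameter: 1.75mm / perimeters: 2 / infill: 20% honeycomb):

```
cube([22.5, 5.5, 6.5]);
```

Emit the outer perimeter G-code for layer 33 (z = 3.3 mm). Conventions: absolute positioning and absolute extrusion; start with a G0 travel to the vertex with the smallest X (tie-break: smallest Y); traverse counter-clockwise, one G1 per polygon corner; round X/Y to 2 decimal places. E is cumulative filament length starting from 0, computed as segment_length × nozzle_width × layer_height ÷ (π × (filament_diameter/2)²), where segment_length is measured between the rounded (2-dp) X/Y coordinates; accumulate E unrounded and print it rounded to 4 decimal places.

G0 X0.00 Y0.00 Z3.30
G1 X22.50 Y0.00 E0.2339
G1 X22.50 Y5.50 E0.2910
G1 X0.00 Y5.50 E0.5249
G1 X0.00 Y0.00 E0.5821

At z = 3.3 mm: the cube is present — its section is the full 22.5×5.5 rectangle. The outline is a single polygon with 4 vertices. Extrusion per mm of travel: 0.25 × 0.1 / (π × 0.875²) = 0.010394. Accumulating E over each segment gives final E = 0.5821.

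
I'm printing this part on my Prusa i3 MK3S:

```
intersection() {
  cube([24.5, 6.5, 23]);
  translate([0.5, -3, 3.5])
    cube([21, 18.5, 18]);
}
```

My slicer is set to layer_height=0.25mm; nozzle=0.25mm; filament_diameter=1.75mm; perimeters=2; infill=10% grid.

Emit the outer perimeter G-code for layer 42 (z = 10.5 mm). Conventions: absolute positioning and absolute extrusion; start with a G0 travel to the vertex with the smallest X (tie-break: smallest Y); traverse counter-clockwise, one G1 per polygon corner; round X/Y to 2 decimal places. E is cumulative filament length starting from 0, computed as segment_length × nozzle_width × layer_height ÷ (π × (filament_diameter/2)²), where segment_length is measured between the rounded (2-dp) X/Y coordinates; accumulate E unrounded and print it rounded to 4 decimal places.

At z = 10.5 mm: the cube is present — its section is the full 24.5×6.5 rectangle; the cube at (0.5, -3) (footprint 21×18.5) is included at this height; Keeping only the common overlap: the 21×18.5 cube at (0.5, -3) partially overlaps the 24.5×6.5 cube; clipping to the common part keeps 136.50 mm² — 1 connected region. The outline is a single polygon with 4 vertices. Extrusion per mm of travel: 0.25 × 0.25 / (π × 0.875²) = 0.025984. Accumulating E over each segment gives final E = 1.4291.

G0 X0.50 Y0.00 Z10.50
G1 X21.50 Y0.00 E0.5457
G1 X21.50 Y6.50 E0.7146
G1 X0.50 Y6.50 E1.2602
G1 X0.50 Y0.00 E1.4291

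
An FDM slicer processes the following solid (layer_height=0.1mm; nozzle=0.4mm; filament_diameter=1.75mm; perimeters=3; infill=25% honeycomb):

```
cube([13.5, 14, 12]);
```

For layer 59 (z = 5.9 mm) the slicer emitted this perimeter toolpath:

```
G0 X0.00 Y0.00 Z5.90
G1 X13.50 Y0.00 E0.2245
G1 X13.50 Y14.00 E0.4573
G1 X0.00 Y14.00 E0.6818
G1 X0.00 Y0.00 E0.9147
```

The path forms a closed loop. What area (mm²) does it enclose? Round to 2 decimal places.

Apply the shoelace formula to the sequence of (X, Y) vertices; enclosed area = 189.00 mm².

189.00 mm²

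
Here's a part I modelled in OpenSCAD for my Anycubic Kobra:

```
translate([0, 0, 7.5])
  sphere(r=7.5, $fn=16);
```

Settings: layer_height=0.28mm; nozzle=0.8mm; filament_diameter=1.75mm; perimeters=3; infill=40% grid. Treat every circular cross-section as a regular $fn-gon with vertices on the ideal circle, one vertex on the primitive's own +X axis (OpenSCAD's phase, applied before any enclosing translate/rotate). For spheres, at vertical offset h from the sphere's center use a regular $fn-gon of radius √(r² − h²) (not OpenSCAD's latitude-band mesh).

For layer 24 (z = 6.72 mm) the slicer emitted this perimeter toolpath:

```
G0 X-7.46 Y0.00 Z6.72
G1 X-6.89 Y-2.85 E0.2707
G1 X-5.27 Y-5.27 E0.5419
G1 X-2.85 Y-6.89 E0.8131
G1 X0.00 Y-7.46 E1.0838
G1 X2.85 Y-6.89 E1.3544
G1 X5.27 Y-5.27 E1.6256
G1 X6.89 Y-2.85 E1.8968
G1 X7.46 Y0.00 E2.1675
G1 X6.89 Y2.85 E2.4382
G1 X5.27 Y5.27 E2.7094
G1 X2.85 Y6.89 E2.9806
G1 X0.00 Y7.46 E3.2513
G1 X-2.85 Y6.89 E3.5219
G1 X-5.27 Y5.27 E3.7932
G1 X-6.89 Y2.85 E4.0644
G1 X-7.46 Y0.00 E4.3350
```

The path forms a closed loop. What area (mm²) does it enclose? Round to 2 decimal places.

170.21 mm²

Apply the shoelace formula to the sequence of (X, Y) vertices; enclosed area = 170.21 mm².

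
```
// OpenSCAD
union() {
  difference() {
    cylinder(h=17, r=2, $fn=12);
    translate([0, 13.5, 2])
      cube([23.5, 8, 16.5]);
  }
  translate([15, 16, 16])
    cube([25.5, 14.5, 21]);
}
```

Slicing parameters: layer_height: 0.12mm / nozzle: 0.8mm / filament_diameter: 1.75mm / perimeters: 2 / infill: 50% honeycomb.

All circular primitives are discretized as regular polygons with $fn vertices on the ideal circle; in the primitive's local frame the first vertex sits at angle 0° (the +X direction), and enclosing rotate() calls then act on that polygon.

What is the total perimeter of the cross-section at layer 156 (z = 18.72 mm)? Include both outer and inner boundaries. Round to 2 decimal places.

At z = 18.72 mm: the cylinder is not intersected at this z (z outside [0, 17]); the cube at (0, 13.5) does not reach this height (z outside [2, 18.5]); Subtracting the remaining from the first: the first operand is absent here, so nothing remains; the 25.5×14.5 cube at (15, 16) contributes its full rectangle (perimeter 80.00 mm); Merging all regions: only the 25.5×14.5 cube at (15, 16) is present, so the union is just that shape — boundary = 80.00 mm. Overall, the cross-section is a single solid region. Total boundary length (outer) = 80.00 mm.

80.00 mm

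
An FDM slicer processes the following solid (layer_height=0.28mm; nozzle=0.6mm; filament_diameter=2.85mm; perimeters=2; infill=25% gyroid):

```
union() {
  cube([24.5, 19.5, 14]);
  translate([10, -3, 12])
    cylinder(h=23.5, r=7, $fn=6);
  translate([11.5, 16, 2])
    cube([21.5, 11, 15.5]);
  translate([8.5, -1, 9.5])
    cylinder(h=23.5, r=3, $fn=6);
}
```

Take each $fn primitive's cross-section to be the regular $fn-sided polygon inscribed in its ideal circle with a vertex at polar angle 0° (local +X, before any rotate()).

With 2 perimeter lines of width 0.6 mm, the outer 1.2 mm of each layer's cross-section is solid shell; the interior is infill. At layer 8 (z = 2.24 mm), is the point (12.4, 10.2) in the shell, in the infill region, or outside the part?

At z = 2.24 mm: the 24.5×19.5 cube contributes its full rectangle; the cylinder at (10, -3) is not intersected at this z (z outside [12, 35.5]); the 21.5×11 cube at (11.5, 16) contributes its full rectangle; the cylinder at (8.5, -1) is absent (z outside [9.5, 33]); Taking the union: the regions partially overlap (shared area 45.50 mm²), so overlapping operands fuse into one piece — 1 connected region. Overall, the cross-section is a single solid region. The nearest boundary edge runs (0.00, 19.50)→(11.50, 19.50); distance from the point to it = 9.34 mm. The point is inside the cross-section and 9.34 mm from the nearest boundary — more than the 1.2 mm shell width (2 × 0.6), so it's in the infill interior.

infill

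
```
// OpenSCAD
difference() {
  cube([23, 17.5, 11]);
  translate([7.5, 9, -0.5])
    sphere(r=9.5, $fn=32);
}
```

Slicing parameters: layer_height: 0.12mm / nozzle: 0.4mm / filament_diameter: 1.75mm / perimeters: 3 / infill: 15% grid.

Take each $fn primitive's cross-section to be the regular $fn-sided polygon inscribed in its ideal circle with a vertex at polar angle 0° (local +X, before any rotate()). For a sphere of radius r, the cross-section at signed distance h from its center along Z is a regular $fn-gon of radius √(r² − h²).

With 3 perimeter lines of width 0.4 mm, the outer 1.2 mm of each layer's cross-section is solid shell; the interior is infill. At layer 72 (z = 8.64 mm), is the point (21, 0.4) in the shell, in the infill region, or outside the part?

shell

At z = 8.64 mm: the 23×17.5 cube contributes its full rectangle; the sphere at (7.5, 9): section is a regular 32-gon, circumradius = √(r²−h²) = √(9.5²−9.14²) = 2.590; Taking the first minus the rest: starting from the 23×17.5 cube, the r=9.5 sphere at (7.5, 9) lies wholly inside it (removes its full 20.95 mm² and its 16.25 mm outline becomes a hole wall) — 1 connected region with 1 hole. Overall, the cross-section is one region with 1 hole. The nearest boundary edge runs (23.00, 0.00)→(0.00, 0.00); distance from the point to it = 0.40 mm. The point is inside the cross-section, 0.40 mm from the nearest boundary — within the 1.2 mm shell band (3 × 0.4).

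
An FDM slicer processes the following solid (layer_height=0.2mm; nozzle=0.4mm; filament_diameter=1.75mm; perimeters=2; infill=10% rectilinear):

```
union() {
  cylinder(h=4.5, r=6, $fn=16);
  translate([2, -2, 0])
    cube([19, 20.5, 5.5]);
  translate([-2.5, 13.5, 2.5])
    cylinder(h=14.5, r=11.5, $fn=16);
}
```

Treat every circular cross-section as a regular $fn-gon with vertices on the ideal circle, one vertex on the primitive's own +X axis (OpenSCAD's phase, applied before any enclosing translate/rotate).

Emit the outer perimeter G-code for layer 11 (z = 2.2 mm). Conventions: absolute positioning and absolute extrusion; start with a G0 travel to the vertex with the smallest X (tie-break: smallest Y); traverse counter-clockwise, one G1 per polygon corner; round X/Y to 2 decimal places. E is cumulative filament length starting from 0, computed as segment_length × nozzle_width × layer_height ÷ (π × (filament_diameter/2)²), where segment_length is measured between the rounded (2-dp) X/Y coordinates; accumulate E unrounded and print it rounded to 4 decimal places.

G0 X-6.00 Y0.00 Z2.20
G1 X-5.54 Y-2.30 E0.0780
G1 X-4.24 Y-4.24 E0.1557
G1 X-2.30 Y-5.54 E0.2334
G1 X0.00 Y-6.00 E0.3114
G1 X2.30 Y-5.54 E0.3894
G1 X4.24 Y-4.24 E0.4671
G1 X5.54 Y-2.30 E0.5447
G1 X5.60 Y-2.00 E0.5549
G1 X21.00 Y-2.00 E1.0671
G1 X21.00 Y18.50 E1.7489
G1 X2.00 Y18.50 E2.3809
G1 X2.00 Y5.60 E2.8099
G1 X0.00 Y6.00 E2.8778
G1 X-2.30 Y5.54 E2.9558
G1 X-4.24 Y4.24 E3.0335
G1 X-5.54 Y2.30 E3.1111
G1 X-6.00 Y0.00 E3.1892

At z = 2.2 mm: the r=6 cylinder gives a regular 16-gon of circumradius 6 (constant along its height); the cube at (2, -2) is present — its section is the full 19×20.5 rectangle; the cylinder at (-2.5, 13.5) does not reach this height (z outside [2.5, 17]); Combining (union): the regions partially overlap (shared area 23.55 mm²), so overlapping operands fuse into one piece — 1 connected region. The outline is a single polygon with 17 vertices. Extrusion per mm of travel: 0.4 × 0.2 / (π × 0.875²) = 0.033260. Accumulating E over each segment gives final E = 3.1892.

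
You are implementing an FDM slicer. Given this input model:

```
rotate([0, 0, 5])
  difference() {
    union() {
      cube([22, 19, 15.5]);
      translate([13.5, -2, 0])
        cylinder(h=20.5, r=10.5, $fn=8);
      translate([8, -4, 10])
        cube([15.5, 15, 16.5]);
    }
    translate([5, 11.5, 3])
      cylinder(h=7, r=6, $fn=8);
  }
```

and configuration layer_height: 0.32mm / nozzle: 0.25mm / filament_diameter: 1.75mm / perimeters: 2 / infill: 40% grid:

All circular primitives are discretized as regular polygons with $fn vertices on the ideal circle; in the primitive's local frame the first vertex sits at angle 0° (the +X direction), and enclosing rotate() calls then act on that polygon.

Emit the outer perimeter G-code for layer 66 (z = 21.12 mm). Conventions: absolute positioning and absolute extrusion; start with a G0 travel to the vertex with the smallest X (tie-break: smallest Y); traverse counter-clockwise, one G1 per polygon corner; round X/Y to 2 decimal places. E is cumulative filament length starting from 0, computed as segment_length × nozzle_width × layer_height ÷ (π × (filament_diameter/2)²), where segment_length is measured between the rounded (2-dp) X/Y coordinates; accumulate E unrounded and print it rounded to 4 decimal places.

At z = 21.12 mm: the cube is absent (z outside [0, 15.5]); the cylinder at (13.5, -2) is absent (z outside [0, 20.5]); the 15.5×15 cube at (8, -4) contributes its full rectangle; Merging all regions: only the 15.5×15 cube at (8, -4) is present, so the union is just that shape — 1 connected region; the cylinder at (5, 11.5) does not reach this height (z outside [3, 10]); Subtracting the remaining from the first: none of the subtracted shapes is present at this height, so that combined region is unchanged — 1 connected region; (whole slice rotated 5° about Z — lengths, areas and connectivity unchanged). The outline is a single polygon with 4 vertices. Extrusion per mm of travel: 0.25 × 0.32 / (π × 0.875²) = 0.033260. Accumulating E over each segment gives final E = 2.0293.

G0 X7.01 Y11.66 Z21.12
G1 X8.32 Y-3.29 E0.4991
G1 X23.76 Y-1.94 E1.0146
G1 X22.45 Y13.01 E1.5138
G1 X7.01 Y11.66 E2.0293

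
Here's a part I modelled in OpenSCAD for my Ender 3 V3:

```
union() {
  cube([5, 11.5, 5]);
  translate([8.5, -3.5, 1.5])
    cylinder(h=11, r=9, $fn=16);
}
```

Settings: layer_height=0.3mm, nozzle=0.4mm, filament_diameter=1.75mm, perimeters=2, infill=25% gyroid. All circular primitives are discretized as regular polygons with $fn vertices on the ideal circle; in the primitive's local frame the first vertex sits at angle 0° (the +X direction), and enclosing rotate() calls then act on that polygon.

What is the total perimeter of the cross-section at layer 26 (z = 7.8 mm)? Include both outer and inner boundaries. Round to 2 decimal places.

56.19 mm

At z = 7.8 mm: the cube is not intersected at this z (z outside [0, 5]); the cylinder at (8.5, -3.5): section is a regular 16-gon, circumradius r=9 (perimeter = 2·16·9.000·sin(180°/16) = 56.19 mm); Merging all regions: only the r=9 cylinder at (8.5, -3.5) is present, so the union is just that shape — boundary = 56.19 mm. Overall, the cross-section is a single solid region. Total boundary length (outer) = 56.19 mm.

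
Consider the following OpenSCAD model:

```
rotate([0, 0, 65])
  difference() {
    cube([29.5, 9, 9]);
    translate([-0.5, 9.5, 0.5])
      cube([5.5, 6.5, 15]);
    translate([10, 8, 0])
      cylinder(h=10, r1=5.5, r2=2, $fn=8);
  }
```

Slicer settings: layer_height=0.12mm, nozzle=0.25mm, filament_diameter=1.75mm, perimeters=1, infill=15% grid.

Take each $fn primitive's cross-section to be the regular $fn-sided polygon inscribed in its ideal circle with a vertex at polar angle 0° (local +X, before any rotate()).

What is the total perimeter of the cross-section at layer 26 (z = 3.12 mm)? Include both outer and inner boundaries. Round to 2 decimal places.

At z = 3.12 mm: the 29.5×9 cube contributes its full rectangle (perimeter 77.00 mm); the cube at (-0.5, 9.5) (footprint 5.5×6.5) is included at this height (perimeter 24.00 mm); the cone at (10, 8) (r1=5.5→r2=2) has section circumradius 4.408 here — a regular 8-gon (perimeter = 2·8·4.408·sin(180°/8) = 26.99 mm); Subtracting the remaining from the first: starting from the 29.5×9 cube, the 5.5×6.5 cube at (-0.5, 9.5) misses the remaining region (no effect); the cone at (10, 8) partially overlaps it — only the 35.88 mm² overlap (of its 54.96 mm²) is removed, clipping the outline — boundary = 84.67 mm; (whole slice rotated 65° about Z — lengths, areas and connectivity unchanged). Overall, the cross-section is a single solid region. Total boundary length (outer) = 84.67 mm.

84.67 mm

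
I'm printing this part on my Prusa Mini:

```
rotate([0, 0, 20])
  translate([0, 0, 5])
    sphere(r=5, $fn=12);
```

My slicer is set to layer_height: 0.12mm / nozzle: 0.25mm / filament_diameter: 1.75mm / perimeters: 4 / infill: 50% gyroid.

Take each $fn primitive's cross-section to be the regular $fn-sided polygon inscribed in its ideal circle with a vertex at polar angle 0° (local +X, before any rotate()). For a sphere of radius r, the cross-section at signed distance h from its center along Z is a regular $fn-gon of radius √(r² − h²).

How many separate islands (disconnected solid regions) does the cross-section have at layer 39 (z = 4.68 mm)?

1

At z = 4.68 mm: the r=5 sphere slices to a regular 12-gon of circumradius 4.990 (√(r²−h²) with h=0.32 from center); (whole slice rotated 20° about Z — lengths, areas and connectivity unchanged). Overall, the cross-section is a single solid region. Island count = 1.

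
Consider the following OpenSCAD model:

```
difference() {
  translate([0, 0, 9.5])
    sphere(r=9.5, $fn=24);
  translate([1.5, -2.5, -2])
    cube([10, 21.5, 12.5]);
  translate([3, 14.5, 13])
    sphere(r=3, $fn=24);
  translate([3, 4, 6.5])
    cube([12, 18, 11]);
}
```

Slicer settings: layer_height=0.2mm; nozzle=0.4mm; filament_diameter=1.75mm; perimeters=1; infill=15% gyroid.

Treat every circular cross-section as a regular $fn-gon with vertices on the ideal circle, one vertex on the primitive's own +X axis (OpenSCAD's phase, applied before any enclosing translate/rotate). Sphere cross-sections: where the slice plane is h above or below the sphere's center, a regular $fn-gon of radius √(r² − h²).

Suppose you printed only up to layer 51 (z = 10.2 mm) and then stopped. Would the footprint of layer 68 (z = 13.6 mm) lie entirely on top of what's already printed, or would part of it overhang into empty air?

part overhangs

Compare the two slices. At z = 10.2: the r=9.5 sphere contributes a regular 24-gon of circumradius √(9.5²−0.7²) = 9.474 (area = (24/2)·9.474²·sin(360°/24) = 278.78 mm²); the cube at (1.5, -2.5) is present — its section is the full 10×21.5 rectangle (area 215.00 mm²); the r=3 sphere at (3, 14.5) contributes a regular 24-gon of circumradius √(3²−2.8²) = 1.077 (area = (24/2)·1.077²·sin(360°/24) = 3.60 mm²); the cube at (3, 4) (footprint 12×18) is included at this height (area 216.00 mm²); Taking the first minus the rest: starting from the r=9.5 sphere (278.78 mm²), the 10×21.5 cube at (1.5, -2.5) partially overlaps it — only the 75.16 mm² overlap (of its 215.00 mm²) is removed, clipping the outline; the r=3 sphere at (3, 14.5) misses the remaining region (no effect); the 12×18 cube at (3, 4) misses the remaining region (no effect) — area = 203.62 mm². At z = 13.6: the r=9.5 sphere contributes a regular 24-gon of circumradius √(9.5²−4.1²) = 8.570 (area = (24/2)·8.570²·sin(360°/24) = 228.09 mm²); the cube at (1.5, -2.5) does not reach this height (z outside [-2, 10.5]); the r=3 sphere at (3, 14.5) slices to a regular 24-gon of circumradius 2.939 (√(r²−h²) with h=0.6 from center) (area = (24/2)·2.939²·sin(360°/24) = 26.83 mm²); the cube at (3, 4) is present — its section is the full 12×18 rectangle (area 216.00 mm²); Subtracting the remaining from the first: starting from the r=9.5 sphere (228.09 mm²), the r=3 sphere at (3, 14.5) misses the remaining region (no effect); the 12×18 cube at (3, 4) partially overlaps it — only the 11.22 mm² overlap (of its 216.00 mm²) is removed, clipping the outline — area = 216.88 mm². Checking containment: at z = 13.6 the cross-section extends beyond the z = 10.2 cross-section by about 50.35 mm².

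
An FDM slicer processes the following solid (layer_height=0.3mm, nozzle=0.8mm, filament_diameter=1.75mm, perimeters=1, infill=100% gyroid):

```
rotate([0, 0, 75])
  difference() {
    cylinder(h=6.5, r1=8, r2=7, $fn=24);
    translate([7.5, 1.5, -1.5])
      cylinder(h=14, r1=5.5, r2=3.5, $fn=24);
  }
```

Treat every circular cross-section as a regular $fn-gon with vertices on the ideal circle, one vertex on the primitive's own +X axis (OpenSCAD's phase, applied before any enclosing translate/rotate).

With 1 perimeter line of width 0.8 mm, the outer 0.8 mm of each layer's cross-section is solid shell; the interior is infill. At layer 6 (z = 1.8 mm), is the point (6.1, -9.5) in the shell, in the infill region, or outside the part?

outside

At z = 1.8 mm: the cone (r1=8→r2=7) has section circumradius 7.723 here — a regular 24-gon; the cone at (7.5, 1.5) (r1=5.5→r2=3.5) has section circumradius 5.029 here — a regular 24-gon; Subtracting the remaining from the first: starting from the cone, the cone at (7.5, 1.5) partially overlaps it — only the 34.07 mm² overlap (of its 78.54 mm²) is removed, clipping the outline — 1 connected region; (rotated 75° about Z; rotation is an isometry so areas/perimeters/island counts are preserved). Overall, the cross-section is a single solid region. Undo the 75° rotation: the query point maps to (-7.597, -8.351) in the un-rotated model frame. The nearest boundary edge runs (-3.86, -6.69)→(-5.46, -5.46); distance from the point to it = 3.59 mm. The point is not inside any of the regions above, so it lies outside the cross-section (3.59 mm from the nearest boundary).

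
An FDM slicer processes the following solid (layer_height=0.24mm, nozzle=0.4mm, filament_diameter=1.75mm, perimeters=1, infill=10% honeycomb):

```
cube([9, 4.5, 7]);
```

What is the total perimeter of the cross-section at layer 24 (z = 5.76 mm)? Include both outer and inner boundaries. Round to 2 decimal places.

27.00 mm

At z = 5.76 mm: the cube (footprint 9×4.5) is included at this height (perimeter 27.00 mm). Overall, the cross-section is a single solid region. Total boundary length (outer) = 27.00 mm.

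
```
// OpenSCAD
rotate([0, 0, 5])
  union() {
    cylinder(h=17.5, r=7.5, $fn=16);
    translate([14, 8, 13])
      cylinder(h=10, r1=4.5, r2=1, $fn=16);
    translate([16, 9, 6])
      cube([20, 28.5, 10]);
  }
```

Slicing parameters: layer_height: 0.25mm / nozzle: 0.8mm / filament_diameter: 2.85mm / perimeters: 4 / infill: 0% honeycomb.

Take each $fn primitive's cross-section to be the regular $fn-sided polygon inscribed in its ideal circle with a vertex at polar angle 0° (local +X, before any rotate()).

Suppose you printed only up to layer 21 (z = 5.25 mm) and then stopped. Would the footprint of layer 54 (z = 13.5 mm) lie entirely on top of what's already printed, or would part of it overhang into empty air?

part overhangs

Compare the two slices. At z = 5.25: the r=7.5 cylinder gives a regular 16-gon of circumradius 7.5 (constant along its height) (area = (16/2)·7.500²·sin(360°/16) = 172.21 mm²); the cone at (14, 8) is not intersected at this z (z outside [13, 23]); the cube at (16, 9) is not intersected at this z (z outside [6, 16]); Taking the union: only the r=7.5 cylinder is present, so the union is just that shape — area = 172.21 mm²; (whole slice rotated 5° about Z — lengths, areas and connectivity unchanged). At z = 13.5: the r=7.5 cylinder gives a regular 16-gon of circumradius 7.5 (constant along its height) (area = (16/2)·7.500²·sin(360°/16) = 172.21 mm²); the cone at (14, 8): at t=0.050 of its height the radius interpolates to r₁+(r₂−r₁)t = 4.325, giving a regular 16-gon of that circumradius (area = (16/2)·4.325²·sin(360°/16) = 57.27 mm²); the 20×28.5 cube at (16, 9) contributes its full rectangle (area 570.00 mm²); Merging all regions: the regions partially overlap — summed areas 799.47 mm² minus the doubly-counted overlap 3.87 mm² gives 795.61 mm² — area = 795.61 mm²; (rotated 5° about Z; rotation is an isometry so areas/perimeters/island counts are preserved). Checking containment: at z = 13.5 the cross-section extends beyond the z = 5.25 cross-section by about 623.40 mm².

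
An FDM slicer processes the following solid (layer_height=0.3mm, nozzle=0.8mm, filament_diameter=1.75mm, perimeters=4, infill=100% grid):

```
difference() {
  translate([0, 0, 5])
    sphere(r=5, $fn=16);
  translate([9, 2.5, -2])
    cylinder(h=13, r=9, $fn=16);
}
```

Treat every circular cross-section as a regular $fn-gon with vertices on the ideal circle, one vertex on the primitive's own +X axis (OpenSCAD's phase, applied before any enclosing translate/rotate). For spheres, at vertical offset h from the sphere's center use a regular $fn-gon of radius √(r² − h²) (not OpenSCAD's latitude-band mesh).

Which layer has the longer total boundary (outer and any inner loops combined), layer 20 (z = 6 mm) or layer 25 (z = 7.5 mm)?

Layer 20 (z = 6): the r=5 sphere slices to a regular 16-gon of circumradius 4.899 (√(r²−h²) with h=1 from center) (perimeter = 2·16·4.899·sin(180°/16) = 30.58 mm); the cylinder at (9, 2.5): section is a regular 16-gon, circumradius r=9 (perimeter = 2·16·9.000·sin(180°/16) = 56.19 mm); Subtracting the remaining from the first: starting from the r=5 sphere, the r=9 cylinder at (9, 2.5) partially overlaps it — only the 28.25 mm² overlap (of its 247.98 mm²) is removed, clipping the outline — boundary = 28.24 mm. So its perimeter = 28.24 mm. Layer 25 (z = 7.5): the r=5 sphere contributes a regular 16-gon of circumradius √(5²−2.5²) = 4.330 (perimeter = 2·16·4.330·sin(180°/16) = 27.03 mm); the r=9 cylinder at (9, 2.5) contributes a regular 16-gon of circumradius 9 (perimeter = 2·16·9.000·sin(180°/16) = 56.19 mm); After the difference (first − rest): starting from the r=5 sphere, the r=9 cylinder at (9, 2.5) partially overlaps it — only the 21.98 mm² overlap (of its 247.98 mm²) is removed, clipping the outline — boundary = 24.84 mm. So its perimeter = 24.84 mm. Layer 20 is larger (28.24 vs 24.84 mm).

layer 20 (z = 6 mm)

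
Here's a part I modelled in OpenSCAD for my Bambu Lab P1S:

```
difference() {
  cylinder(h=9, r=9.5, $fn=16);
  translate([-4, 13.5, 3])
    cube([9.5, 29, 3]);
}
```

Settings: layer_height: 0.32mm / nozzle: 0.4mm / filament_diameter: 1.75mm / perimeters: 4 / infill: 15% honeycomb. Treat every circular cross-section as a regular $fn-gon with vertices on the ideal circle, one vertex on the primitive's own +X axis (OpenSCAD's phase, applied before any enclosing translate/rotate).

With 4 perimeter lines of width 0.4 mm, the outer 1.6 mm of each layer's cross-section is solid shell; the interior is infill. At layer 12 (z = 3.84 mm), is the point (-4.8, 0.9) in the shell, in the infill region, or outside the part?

infill

At z = 3.84 mm: the cylinder: section is a regular 16-gon, circumradius r=9.5; the cube at (-4, 13.5) is present — its section is the full 9.5×29 rectangle; Taking the first minus the rest: starting from the r=9.5 cylinder, the 9.5×29 cube at (-4, 13.5) misses the remaining region (no effect) — 1 connected region. Overall, the cross-section is a single solid region. The nearest boundary edge runs (-9.50, 0.00)→(-8.78, 3.64); distance from the point to it = 4.43 mm. The point is inside the cross-section and 4.43 mm from the nearest boundary — more than the 1.6 mm shell width (4 × 0.4), so it's in the infill interior.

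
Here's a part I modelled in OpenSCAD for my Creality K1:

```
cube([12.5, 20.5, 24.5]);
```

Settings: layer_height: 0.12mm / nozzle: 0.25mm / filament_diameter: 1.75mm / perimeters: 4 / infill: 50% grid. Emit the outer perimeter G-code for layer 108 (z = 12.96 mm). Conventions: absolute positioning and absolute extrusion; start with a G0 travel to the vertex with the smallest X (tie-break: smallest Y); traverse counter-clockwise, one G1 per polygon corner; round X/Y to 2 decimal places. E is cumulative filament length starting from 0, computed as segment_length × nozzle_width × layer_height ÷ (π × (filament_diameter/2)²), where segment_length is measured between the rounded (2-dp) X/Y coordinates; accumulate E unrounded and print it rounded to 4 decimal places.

G0 X0.00 Y0.00 Z12.96
G1 X12.50 Y0.00 E0.1559
G1 X12.50 Y20.50 E0.4116
G1 X0.00 Y20.50 E0.5675
G1 X0.00 Y0.00 E0.8232

At z = 12.96 mm: the 12.5×20.5 cube contributes its full rectangle. The outline is a single polygon with 4 vertices. Extrusion per mm of travel: 0.25 × 0.12 / (π × 0.875²) = 0.012473. Accumulating E over each segment gives final E = 0.8232.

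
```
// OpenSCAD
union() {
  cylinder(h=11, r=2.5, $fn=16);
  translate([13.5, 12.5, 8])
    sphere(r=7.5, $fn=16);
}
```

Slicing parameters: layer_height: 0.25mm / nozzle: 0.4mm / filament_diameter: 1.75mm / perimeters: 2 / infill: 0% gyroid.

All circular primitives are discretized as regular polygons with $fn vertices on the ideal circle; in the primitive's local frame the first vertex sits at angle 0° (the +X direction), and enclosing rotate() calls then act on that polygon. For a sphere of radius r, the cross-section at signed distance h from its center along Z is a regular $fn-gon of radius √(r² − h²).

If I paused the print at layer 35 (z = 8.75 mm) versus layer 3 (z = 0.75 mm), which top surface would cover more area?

layer 35 (z = 8.75 mm)

Layer 35 (z = 8.75): the r=2.5 cylinder gives a regular 16-gon of circumradius 2.5 (constant along its height) (area = (16/2)·2.500²·sin(360°/16) = 19.13 mm²); the r=7.5 sphere at (13.5, 12.5) slices to a regular 16-gon of circumradius 7.462 (√(r²−h²) with h=0.75 from center) (area = (16/2)·7.462²·sin(360°/16) = 170.49 mm²); Combining (union): the 2 present regions are separate (no shared area or edge), so areas and boundary lengths simply add and each stays a separate island — area = 189.62 mm². So its area = 189.62 mm². Layer 3 (z = 0.75): the r=2.5 cylinder gives a regular 16-gon of circumradius 2.5 (constant along its height) (area = (16/2)·2.500²·sin(360°/16) = 19.13 mm²); the r=7.5 sphere at (13.5, 12.5) contributes a regular 16-gon of circumradius √(7.5²−7.25²) = 1.920 (area = (16/2)·1.920²·sin(360°/16) = 11.29 mm²); Merging all regions: the 2 present regions are separate (no shared area or edge), so areas and boundary lengths simply add and each stays a separate island — area = 30.42 mm². So its area = 30.42 mm². Layer 35 is larger (189.62 vs 30.42 mm²).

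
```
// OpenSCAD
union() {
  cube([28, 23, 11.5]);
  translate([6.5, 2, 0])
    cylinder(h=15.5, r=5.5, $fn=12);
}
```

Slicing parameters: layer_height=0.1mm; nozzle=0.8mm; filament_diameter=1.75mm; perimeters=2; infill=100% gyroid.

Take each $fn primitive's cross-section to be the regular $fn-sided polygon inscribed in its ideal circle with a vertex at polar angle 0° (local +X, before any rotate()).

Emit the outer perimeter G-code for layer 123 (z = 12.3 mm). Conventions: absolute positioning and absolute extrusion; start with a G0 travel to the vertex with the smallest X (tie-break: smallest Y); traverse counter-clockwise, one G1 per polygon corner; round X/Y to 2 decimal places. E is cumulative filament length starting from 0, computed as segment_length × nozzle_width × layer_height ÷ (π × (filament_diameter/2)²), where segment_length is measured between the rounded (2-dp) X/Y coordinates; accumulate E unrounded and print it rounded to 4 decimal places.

At z = 12.3 mm: the cube is absent (z outside [0, 11.5]); the cylinder at (6.5, 2): section is a regular 12-gon, circumradius r=5.5; Taking the union: only the r=5.5 cylinder at (6.5, 2) is present, so the union is just that shape — 1 connected region. The outline is a single polygon with 12 vertices. Extrusion per mm of travel: 0.8 × 0.1 / (π × 0.875²) = 0.033260. Accumulating E over each segment gives final E = 1.1359.

G0 X1.00 Y2.00 Z12.30
G1 X1.74 Y-0.75 E0.0947
G1 X3.75 Y-2.76 E0.1893
G1 X6.50 Y-3.50 E0.2840
G1 X9.25 Y-2.76 E0.3787
G1 X11.26 Y-0.75 E0.4732
G1 X12.00 Y2.00 E0.5680
G1 X11.26 Y4.75 E0.6627
G1 X9.25 Y6.76 E0.7572
G1 X6.50 Y7.50 E0.8519
G1 X3.75 Y6.76 E0.9467
G1 X1.74 Y4.75 E1.0412
G1 X1.00 Y2.00 E1.1359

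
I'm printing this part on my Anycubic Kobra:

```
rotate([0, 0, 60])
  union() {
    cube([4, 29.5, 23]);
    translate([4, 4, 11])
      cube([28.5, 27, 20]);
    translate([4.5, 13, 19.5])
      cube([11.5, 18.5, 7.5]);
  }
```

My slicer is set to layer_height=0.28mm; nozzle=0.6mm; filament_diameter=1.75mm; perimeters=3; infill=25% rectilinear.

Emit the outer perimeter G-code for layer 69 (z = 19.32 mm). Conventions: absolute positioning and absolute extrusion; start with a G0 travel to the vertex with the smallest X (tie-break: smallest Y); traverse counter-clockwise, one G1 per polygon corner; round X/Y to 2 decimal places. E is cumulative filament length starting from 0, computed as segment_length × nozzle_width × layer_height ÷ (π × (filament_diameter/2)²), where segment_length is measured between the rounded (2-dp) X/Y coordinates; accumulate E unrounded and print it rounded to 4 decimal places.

At z = 19.32 mm: the cube is present — its section is the full 4×29.5 rectangle; the 28.5×27 cube at (4, 4) contributes its full rectangle; the cube at (4.5, 13) is absent (z outside [19.5, 27]); Merging all regions: the 2 present regions share edge segments without overlapping in area, so areas simply add but the touching pieces fuse into one outline (the shared edge portions become interior and drop out of the boundary) — 1 connected region; (whole slice rotated 60° about Z — lengths, areas and connectivity unchanged). The outline is a single polygon with 8 vertices. Extrusion per mm of travel: 0.6 × 0.28 / (π × 0.875²) = 0.069846. Accumulating E over each segment gives final E = 8.8714.

G0 X-25.55 Y14.75 Z19.32
G1 X0.00 Y0.00 E2.0606
G1 X2.00 Y3.46 E2.3397
G1 X-1.46 Y5.46 E2.6189
G1 X12.79 Y30.15 E4.6100
G1 X-10.60 Y43.65 E6.4963
G1 X-24.85 Y18.96 E8.4874
G1 X-23.55 Y18.21 E8.5922
G1 X-25.55 Y14.75 E8.8714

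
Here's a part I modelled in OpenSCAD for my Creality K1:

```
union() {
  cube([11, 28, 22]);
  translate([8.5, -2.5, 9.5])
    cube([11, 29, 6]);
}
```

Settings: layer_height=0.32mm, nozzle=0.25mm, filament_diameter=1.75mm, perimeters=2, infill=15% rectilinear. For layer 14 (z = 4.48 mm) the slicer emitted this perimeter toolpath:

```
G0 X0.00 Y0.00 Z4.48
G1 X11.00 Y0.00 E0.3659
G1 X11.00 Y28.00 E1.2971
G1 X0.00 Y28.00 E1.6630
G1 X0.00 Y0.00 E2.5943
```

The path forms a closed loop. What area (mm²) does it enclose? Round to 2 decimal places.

308.00 mm²

Apply the shoelace formula to the sequence of (X, Y) vertices; enclosed area = 308.00 mm².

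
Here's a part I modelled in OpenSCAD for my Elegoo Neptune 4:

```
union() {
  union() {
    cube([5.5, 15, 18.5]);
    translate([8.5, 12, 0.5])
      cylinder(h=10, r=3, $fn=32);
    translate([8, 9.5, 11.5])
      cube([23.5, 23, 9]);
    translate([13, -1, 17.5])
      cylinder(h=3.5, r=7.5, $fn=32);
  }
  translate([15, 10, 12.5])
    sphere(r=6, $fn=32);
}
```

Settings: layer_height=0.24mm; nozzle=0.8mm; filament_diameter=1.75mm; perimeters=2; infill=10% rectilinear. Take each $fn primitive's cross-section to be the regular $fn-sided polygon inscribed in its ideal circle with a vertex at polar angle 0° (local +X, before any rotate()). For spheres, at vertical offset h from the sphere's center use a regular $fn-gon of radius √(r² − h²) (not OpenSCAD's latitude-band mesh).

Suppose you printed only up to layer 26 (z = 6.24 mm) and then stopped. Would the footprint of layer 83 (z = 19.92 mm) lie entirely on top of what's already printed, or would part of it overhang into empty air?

Compare the two slices. At z = 6.24: the cube is present — its section is the full 5.5×15 rectangle (area 82.50 mm²); the cylinder at (8.5, 12): section is a regular 32-gon, circumradius r=3 (area = (32/2)·3.000²·sin(360°/32) = 28.09 mm²); the cube at (8, 9.5) is not intersected at this z (z outside [11.5, 20.5]); the cylinder at (13, -1) does not reach this height (z outside [17.5, 21]); Taking the union: the 2 present regions are separate (no shared area or edge), so areas and boundary lengths simply add and each stays a separate island — area = 110.59 mm²; the sphere at (15, 10) is not intersected at this z (|z−center|=6.260 > r=6); Combining (union): only the result so far is present, so the union is just that shape — area = 110.59 mm². At z = 19.92: the cube is absent (z outside [0, 18.5]); the cylinder at (8.5, 12) is absent (z outside [0.5, 10.5]); the cube at (8, 9.5) (footprint 23.5×23) is included at this height (area 540.50 mm²); the r=7.5 cylinder at (13, -1) gives a regular 32-gon of circumradius 7.5 (constant along its height) (area = (32/2)·7.500²·sin(360°/32) = 175.58 mm²); Combining (union): the 2 present regions are separate (no shared area or edge), so areas and boundary lengths simply add and each stays a separate island — area = 716.08 mm²; the sphere at (15, 10) is not intersected at this z (|z−center|=7.420 > r=6); Taking the union: only that combined region is present, so the union is just that shape — area = 716.08 mm². Checking containment: at z = 19.92 the cross-section extends beyond the z = 6.24 cross-section by about 699.84 mm².

part overhangs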